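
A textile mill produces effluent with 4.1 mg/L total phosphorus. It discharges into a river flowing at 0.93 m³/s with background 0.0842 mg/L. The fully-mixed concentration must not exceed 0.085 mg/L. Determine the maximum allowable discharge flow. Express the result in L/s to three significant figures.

0.185 L/s

Mass balance at complete mixing: C_std·(Q_w + Q_r) = Q_w·C_e + Q_r·C_b.
Rearranging, Q_w = Q_r·(C_std − C_b)/(C_e − C_std) = 0.93·(0.085 − 0.0842) / (4.1 − 0.085) = 0.0001853 m³/s.
= 0.1853 L/s.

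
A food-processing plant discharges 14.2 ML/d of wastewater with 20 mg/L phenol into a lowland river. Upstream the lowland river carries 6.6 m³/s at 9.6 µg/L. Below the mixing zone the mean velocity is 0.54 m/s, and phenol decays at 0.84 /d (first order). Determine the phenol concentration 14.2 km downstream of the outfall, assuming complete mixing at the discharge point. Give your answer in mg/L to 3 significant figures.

0.384 mg/L

14.2 ML/d = 0.1644 m³/s.
9.6 µg/L = 0.0096 mg/L.
After complete mixing, C₀ = (0.1644·20 + 6.6·0.0096) / 6.764 = 0.4953 mg/L.
Travel time t = 1.42e+04 m / 0.54 m/s = 2.63e+04 s = 0.3044 d.
C = 0.4953·exp(−0.84·0.3044) = 0.4953·0.7744 = 0.3836 mg/L.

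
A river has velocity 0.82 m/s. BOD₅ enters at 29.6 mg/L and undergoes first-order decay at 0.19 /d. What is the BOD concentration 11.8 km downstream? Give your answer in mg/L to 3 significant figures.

Travel time t = 11.8 km / 0.82 m/s = 1.18e+04/0.82 = 1.439e+04 s = 0.1666 d.
First-order decay: C = 29.6·exp(−0.19·0.1666) = 29.6·0.9689 = 28.68 mg/L.

28.7 mg/L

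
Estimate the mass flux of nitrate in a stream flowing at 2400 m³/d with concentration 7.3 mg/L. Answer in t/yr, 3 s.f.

2400 m³/d = 0.02778 m³/s.
Mass flux = Q·C = 0.02778 m³/s × 7.3 g/m³ = 0.2028 g/s.
= 0.2028 g/s × 31.56 = 6.399 t/yr.

6.40 t/yr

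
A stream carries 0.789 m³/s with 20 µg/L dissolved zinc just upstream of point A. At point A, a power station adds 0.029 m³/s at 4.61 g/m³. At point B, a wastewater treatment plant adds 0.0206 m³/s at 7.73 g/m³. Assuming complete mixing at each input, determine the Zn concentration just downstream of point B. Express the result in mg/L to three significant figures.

0.368 mg/L

20 µg/L = 0.02 mg/L.
After input A: C = (0.789·0.02 + 0.029·4.61) / 0.818 = 0.1827 mg/L.
After input B: C = (0.818·0.1827 + 0.0206·7.73) / 0.8386 = 0.3681 mg/L.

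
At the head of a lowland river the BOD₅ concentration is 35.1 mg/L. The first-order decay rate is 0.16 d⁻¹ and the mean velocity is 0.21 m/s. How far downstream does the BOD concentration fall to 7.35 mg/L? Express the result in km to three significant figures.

From C = C₀·e^(−kt), t = ln(C₀/C)/k = ln(35.1/7.35)/0.16 = 1.564/0.16 = 9.772 d.
Distance = v·t = 0.21 m/s × 8.443e+05 s = 1.773e+05 m = 177.3 km.

177 km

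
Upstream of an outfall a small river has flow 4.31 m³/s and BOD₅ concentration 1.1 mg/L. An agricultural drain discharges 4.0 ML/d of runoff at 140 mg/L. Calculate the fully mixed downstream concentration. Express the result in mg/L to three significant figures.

2.58 mg/L

4.0 ML/d = 0.0463 m³/s.
Conservation of mass across the mixing zone: C = (0.0463·140 + 4.31·1.1) / (0.0463 + 4.31) = 11.22/4.356 = 2.576 mg/L.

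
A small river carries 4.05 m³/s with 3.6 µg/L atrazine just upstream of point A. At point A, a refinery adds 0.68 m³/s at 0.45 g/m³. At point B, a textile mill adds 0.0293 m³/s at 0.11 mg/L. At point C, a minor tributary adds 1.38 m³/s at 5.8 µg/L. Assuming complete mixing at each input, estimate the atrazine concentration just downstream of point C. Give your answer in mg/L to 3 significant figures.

0.0540 mg/L

3.6 µg/L = 0.0036 mg/L.
After input A: C = (4.05·0.0036 + 0.68·0.45) / 4.73 = 0.06778 mg/L.
After input B: C = (4.73·0.06778 + 0.0293·0.11) / 4.759 = 0.06804 mg/L.
5.8 µg/L = 0.0058 mg/L.
After input C: C = (4.759·0.06804 + 1.38·0.0058) / 6.139 = 0.05405 mg/L.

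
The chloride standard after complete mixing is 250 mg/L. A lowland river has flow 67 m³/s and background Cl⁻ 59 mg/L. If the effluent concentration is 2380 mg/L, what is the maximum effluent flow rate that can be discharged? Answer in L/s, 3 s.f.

6010 L/s

Mass balance at complete mixing: C_std·(Q_w + Q_r) = Q_w·C_e + Q_r·C_b.
Rearranging, Q_w = Q_r·(C_std − C_b)/(C_e − C_std) = 67·(250 − 59) / (2380 − 250) = 6.008 m³/s.
= 6008 L/s.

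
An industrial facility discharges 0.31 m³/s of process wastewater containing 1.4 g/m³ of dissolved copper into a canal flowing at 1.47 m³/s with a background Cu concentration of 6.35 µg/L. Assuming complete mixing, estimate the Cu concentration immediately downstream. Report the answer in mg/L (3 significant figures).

6.35 µg/L = 0.00635 mg/L.
By mass balance at complete mixing, C = (0.31·1.4 + 1.47·0.00635) / (0.31 + 1.47) = 0.4433/1.78 = 0.2491 mg/L.

0.249 mg/L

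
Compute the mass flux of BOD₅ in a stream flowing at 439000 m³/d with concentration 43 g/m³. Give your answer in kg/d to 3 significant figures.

18900 kg/d

439000 m³/d = 5.081 m³/s.
Mass flux = Q·C = 5.081 m³/s × 43 g/m³ = 218.5 g/s.
= 218.5 g/s × 86.4 = 1.888e+04 kg/d.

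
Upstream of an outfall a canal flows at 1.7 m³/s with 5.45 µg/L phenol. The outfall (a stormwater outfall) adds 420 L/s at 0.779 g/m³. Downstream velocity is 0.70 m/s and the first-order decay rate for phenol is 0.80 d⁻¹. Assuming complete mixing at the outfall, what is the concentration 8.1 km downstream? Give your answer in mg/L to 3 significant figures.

0.143 mg/L

420 L/s = 0.42 m³/s.
5.45 µg/L = 0.00545 mg/L.
After complete mixing, C₀ = (0.42·0.779 + 1.7·0.00545) / 2.12 = 0.1587 mg/L.
Travel time t = 8100 m / 0.70 m/s = 1.157e+04 s = 0.1339 d.
C = 0.1587·exp(−0.80·0.1339) = 0.1587·0.8984 = 0.1426 mg/L.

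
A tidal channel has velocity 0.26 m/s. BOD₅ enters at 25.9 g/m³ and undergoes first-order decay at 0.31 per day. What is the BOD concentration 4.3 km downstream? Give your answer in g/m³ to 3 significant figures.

Travel time t = 4.3 km / 0.26 m/s = 4300/0.26 = 1.654e+04 s = 0.1914 d.
First-order decay: C = 25.9·exp(−0.31·0.1914) = 25.9·0.9424 = 24.41 g/m³.

24.4 g/m³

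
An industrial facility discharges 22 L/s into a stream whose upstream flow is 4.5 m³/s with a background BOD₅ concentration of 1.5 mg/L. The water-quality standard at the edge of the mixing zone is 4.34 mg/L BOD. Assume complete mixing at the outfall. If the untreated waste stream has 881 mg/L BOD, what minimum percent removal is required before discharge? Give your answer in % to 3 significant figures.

22 L/s = 0.022 m³/s.
Mass balance: 4.34·4.522 = 0.022·Cₑ + 4.5·1.5.
Cₑ = (19.63 − 6.75) / 0.022 = 585.2 mg/L.
Required removal = 1 − 585.2/881 = 33.57 %.

33.6 %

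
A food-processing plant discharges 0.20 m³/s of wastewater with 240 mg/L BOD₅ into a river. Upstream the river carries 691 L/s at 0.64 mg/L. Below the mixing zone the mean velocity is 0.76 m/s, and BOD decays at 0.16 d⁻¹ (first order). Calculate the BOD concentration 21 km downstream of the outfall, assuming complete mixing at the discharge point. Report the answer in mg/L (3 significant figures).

51.7 mg/L

691 L/s = 0.691 m³/s.
After complete mixing, C₀ = (0.2·240 + 0.691·0.64) / 0.891 = 54.37 mg/L.
Travel time t = 2.1e+04 m / 0.76 m/s = 2.763e+04 s = 0.3198 d.
C = 54.37·exp(−0.16·0.3198) = 54.37·0.9501 = 51.66 mg/L.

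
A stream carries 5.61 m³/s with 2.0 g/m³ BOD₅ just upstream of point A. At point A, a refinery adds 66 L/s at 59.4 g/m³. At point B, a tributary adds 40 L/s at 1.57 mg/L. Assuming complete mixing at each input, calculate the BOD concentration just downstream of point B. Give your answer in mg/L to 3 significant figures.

2.66 mg/L

66 L/s = 0.066 m³/s.
After input A: C = (5.61·2 + 0.066·59.4) / 5.676 = 2.667 mg/L.
40 L/s = 0.04 m³/s.
After input B: C = (5.676·2.667 + 0.04·1.57) / 5.716 = 2.66 mg/L.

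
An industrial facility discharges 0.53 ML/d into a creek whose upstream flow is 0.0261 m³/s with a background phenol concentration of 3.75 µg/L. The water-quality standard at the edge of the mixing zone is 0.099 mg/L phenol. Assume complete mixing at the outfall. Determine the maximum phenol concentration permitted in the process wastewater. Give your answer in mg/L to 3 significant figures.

0.53 ML/d = 0.006134 m³/s.
3.75 µg/L = 0.00375 mg/L.
Mass balance: 0.099·0.03223 = 0.006134·Cₑ + 0.0261·0.00375.
Cₑ = (0.003191 − 9.788e-05) / 0.006134 = 0.5043 mg/L.

0.504 mg/L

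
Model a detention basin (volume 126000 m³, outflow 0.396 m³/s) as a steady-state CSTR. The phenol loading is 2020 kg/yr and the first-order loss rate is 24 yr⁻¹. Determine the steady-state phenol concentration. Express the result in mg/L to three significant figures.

0.130 mg/L

Outflow Q = 0.396 m³/s × 3.156e+07 s/yr = 1.25e+07 m³/yr.
Steady-state CSTR mass balance: W = Q·C + k·V·C, so C = W/(Q + kV).
Q + kV = 1.25e+07 + 24·126000 = 1.552e+07 m³/yr.
C = 2020/1.552e+07 = 0.0001301 kg/m³ = 0.1301 mg/L.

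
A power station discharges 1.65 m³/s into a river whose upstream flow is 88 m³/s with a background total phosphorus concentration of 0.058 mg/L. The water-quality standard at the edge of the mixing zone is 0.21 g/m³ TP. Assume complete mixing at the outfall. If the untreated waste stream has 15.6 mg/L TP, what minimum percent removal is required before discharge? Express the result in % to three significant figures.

46.7 %

Mass balance: 0.21·89.65 = 1.65·Cₑ + 88·0.058.
Cₑ = (18.83 − 5.104) / 1.65 = 8.317 mg/L.
Required removal = 1 − 8.317/15.6 = 46.69 %.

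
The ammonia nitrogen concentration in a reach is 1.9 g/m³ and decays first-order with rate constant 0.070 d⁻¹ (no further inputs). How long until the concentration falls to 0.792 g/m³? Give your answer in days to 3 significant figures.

12.5 d

t = ln(C₀/C)/k = ln(1.9/0.792)/0.070 = 0.875/0.070 = 12.5 d.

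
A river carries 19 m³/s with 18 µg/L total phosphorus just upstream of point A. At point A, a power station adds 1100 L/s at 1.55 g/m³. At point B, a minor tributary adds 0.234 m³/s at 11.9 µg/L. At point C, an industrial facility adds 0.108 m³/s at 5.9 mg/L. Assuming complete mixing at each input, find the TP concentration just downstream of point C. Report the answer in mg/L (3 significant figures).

0.131 mg/L

18 µg/L = 0.018 mg/L.
1100 L/s = 1.1 m³/s.
After input A: C = (19·0.018 + 1.1·1.55) / 20.1 = 0.1018 mg/L.
11.9 µg/L = 0.0119 mg/L.
After input B: C = (20.1·0.1018 + 0.234·0.0119) / 20.33 = 0.1008 mg/L.
After input C: C = (20.33·0.1008 + 0.108·5.9) / 20.44 = 0.1314 mg/L.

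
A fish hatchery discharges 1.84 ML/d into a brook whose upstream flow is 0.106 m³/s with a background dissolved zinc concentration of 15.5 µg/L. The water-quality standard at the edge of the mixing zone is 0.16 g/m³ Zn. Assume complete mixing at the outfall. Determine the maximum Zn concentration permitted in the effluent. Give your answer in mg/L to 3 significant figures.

1.84 ML/d = 0.0213 m³/s.
15.5 µg/L = 0.0155 mg/L.
Mass balance: 0.16·0.1273 = 0.0213·Cₑ + 0.106·0.0155.
Cₑ = (0.02037 − 0.001643) / 0.0213 = 0.8792 mg/L.

0.879 mg/L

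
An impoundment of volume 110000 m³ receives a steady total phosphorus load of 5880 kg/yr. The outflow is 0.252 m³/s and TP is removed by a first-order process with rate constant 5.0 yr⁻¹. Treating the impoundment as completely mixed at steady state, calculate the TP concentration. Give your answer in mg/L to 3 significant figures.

0.692 mg/L

Outflow Q = 0.252 m³/s × 3.156e+07 s/yr = 7.953e+06 m³/yr.
Steady-state CSTR mass balance: W = Q·C + k·V·C, so C = W/(Q + kV).
Q + kV = 7.953e+06 + 5.0·110000 = 8.503e+06 m³/yr.
C = 5880/8.503e+06 = 0.0006916 kg/m³ = 0.6916 mg/L.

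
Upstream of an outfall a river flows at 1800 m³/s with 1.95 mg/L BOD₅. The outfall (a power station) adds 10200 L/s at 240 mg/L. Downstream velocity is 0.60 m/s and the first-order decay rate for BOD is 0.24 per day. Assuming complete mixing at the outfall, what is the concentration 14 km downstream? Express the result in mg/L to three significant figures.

10200 L/s = 10.2 m³/s.
After complete mixing, C₀ = (10.2·240 + 1800·1.95) / 1810 = 3.291 mg/L.
Travel time t = 1.4e+04 m / 0.60 m/s = 2.333e+04 s = 0.2701 d.
C = 3.291·exp(−0.24·0.2701) = 3.291·0.9372 = 3.085 mg/L.

3.08 mg/L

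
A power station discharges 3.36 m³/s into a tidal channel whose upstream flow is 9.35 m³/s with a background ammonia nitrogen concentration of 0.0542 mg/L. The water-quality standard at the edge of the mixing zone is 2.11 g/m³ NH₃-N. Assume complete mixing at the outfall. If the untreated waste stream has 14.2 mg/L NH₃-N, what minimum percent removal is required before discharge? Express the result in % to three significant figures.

Mass balance: 2.11·12.71 = 3.36·Cₑ + 9.35·0.0542.
Cₑ = (26.82 − 0.5068) / 3.36 = 7.831 mg/L.
Required removal = 1 − 7.831/14.2 = 44.85 %.

44.9 %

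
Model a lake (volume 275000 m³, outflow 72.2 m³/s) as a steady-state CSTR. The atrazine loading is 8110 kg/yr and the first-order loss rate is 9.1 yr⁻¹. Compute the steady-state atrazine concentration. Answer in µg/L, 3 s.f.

3.56 µg/L

Outflow Q = 72.2 m³/s × 3.156e+07 s/yr = 2.278e+09 m³/yr.
Steady-state CSTR mass balance: W = Q·C + k·V·C, so C = W/(Q + kV).
Q + kV = 2.278e+09 + 9.1·275000 = 2.281e+09 m³/yr.
C = 8110/2.281e+09 = 3.556e-06 kg/m³ = 0.003556 mg/L = 3.556 µg/L.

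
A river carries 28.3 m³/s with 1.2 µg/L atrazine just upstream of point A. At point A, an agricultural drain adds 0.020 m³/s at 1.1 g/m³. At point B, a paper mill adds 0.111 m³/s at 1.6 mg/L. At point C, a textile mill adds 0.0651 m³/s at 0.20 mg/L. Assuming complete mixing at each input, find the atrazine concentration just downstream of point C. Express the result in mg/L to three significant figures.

1.2 µg/L = 0.0012 mg/L.
After input A: C = (28.3·0.0012 + 0.02·1.1) / 28.32 = 0.001976 mg/L.
After input B: C = (28.32·0.001976 + 0.111·1.6) / 28.43 = 0.008215 mg/L.
After input C: C = (28.43·0.008215 + 0.0651·0.2) / 28.5 = 0.008653 mg/L.

0.00865 mg/L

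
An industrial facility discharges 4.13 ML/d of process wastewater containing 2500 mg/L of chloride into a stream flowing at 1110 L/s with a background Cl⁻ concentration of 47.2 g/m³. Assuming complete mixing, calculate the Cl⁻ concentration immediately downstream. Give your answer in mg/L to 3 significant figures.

148 mg/L

4.13 ML/d = 0.0478 m³/s.
1110 L/s = 1.11 m³/s.
Conservation of mass across the mixing zone: C = (0.0478·2500 + 1.11·47.2) / (0.0478 + 1.11) = 171.9/1.158 = 148.5 mg/L.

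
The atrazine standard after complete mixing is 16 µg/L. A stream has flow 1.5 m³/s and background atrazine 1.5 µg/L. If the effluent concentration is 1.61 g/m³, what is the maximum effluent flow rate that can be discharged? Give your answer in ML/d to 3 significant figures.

1.18 ML/d

1.5 µg/L = 0.0015 mg/L.
16 µg/L = 0.016 mg/L.
Mass balance at complete mixing: C_std·(Q_w + Q_r) = Q_w·C_e + Q_r·C_b.
Rearranging, Q_w = Q_r·(C_std − C_b)/(C_e − C_std) = 1.5·(0.016 − 0.0015) / (1.61 − 0.016) = 0.01364 m³/s.
= 1.179 ML/d.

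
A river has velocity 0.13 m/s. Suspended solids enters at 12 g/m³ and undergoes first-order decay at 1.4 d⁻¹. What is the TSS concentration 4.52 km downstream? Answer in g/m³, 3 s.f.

Travel time t = 4.52 km / 0.13 m/s = 4520/0.13 = 3.477e+04 s = 0.4024 d.
First-order decay: C = 12·exp(−1.4·0.4024) = 12·0.5693 = 6.831 g/m³.

6.83 g/m³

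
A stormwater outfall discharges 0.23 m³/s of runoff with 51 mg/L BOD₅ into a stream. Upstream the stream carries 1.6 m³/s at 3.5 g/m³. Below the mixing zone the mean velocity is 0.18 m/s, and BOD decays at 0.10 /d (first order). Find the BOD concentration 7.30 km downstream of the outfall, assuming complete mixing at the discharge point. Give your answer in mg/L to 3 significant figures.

After complete mixing, C₀ = (0.23·51 + 1.6·3.5) / 1.83 = 9.47 mg/L.
Travel time t = 7300 m / 0.18 m/s = 4.056e+04 s = 0.4694 d.
C = 9.47·exp(−0.10·0.4694) = 9.47·0.9541 = 9.036 mg/L.

9.04 mg/L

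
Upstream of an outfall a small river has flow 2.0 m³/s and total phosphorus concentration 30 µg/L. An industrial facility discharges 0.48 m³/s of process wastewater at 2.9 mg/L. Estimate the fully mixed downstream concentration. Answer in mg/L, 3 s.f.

0.585 mg/L

30 µg/L = 0.03 mg/L.
Flow-weighted mixing gives C = (0.48·2.9 + 2·0.03) / (0.48 + 2) = 1.452/2.48 = 0.5855 mg/L.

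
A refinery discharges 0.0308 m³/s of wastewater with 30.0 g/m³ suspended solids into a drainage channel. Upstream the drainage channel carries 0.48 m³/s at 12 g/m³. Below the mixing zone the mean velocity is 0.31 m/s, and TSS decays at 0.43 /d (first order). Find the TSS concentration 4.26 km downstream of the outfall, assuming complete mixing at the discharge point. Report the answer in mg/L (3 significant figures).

12.2 mg/L

After complete mixing, C₀ = (0.0308·30 + 0.48·12) / 0.5108 = 13.09 mg/L.
Travel time t = 4260 m / 0.31 m/s = 1.374e+04 s = 0.1591 d.
C = 13.09·exp(−0.43·0.1591) = 13.09·0.9339 = 12.22 mg/L.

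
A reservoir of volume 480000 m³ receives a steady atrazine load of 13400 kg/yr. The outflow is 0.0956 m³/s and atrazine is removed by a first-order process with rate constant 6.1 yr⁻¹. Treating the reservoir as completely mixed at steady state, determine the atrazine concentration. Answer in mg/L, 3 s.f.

Outflow Q = 0.0956 m³/s × 3.156e+07 s/yr = 3.017e+06 m³/yr.
Steady-state CSTR mass balance: W = Q·C + k·V·C, so C = W/(Q + kV).
Q + kV = 3.017e+06 + 6.1·480000 = 5.945e+06 m³/yr.
C = 13400/5.945e+06 = 0.002254 kg/m³ = 2.254 mg/L.

2.25 mg/L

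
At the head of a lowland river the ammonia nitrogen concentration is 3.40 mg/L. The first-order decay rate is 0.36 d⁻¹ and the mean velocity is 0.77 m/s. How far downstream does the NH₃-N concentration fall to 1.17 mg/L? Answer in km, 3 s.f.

From C = C₀·e^(−kt), t = ln(C₀/C)/k = ln(3.40/1.17)/0.36 = 1.067/0.36 = 2.963 d.
Distance = v·t = 0.77 m/s × 2.56e+05 s = 1.971e+05 m = 197.1 km.

197 km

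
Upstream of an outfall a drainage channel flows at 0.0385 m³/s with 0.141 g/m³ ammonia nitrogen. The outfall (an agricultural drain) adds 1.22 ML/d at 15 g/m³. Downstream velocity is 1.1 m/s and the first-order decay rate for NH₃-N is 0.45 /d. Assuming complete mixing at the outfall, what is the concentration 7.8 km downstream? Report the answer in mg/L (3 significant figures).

1.22 ML/d = 0.01412 m³/s.
After complete mixing, C₀ = (0.01412·15 + 0.0385·0.141) / 0.05262 = 4.128 mg/L.
Travel time t = 7800 m / 1.1 m/s = 7091 s = 0.08207 d.
C = 4.128·exp(−0.45·0.08207) = 4.128·0.9637 = 3.979 mg/L.

3.98 mg/L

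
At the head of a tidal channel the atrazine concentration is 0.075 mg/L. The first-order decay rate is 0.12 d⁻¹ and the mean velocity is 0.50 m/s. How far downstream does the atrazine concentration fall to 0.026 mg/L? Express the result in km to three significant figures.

From C = C₀·e^(−kt), t = ln(C₀/C)/k = ln(0.075/0.026)/0.12 = 1.059/0.12 = 8.828 d.
Distance = v·t = 0.50 m/s × 7.628e+05 s = 3.814e+05 m = 381.4 km.

381 km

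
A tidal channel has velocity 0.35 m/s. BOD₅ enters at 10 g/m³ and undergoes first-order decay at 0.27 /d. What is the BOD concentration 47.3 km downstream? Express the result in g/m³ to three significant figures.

6.56 g/m³

Travel time t = 47.3 km / 0.35 m/s = 4.73e+04/0.35 = 1.351e+05 s = 1.564 d.
First-order decay: C = 10·exp(−0.27·1.564) = 10·0.6555 = 6.555 g/m³.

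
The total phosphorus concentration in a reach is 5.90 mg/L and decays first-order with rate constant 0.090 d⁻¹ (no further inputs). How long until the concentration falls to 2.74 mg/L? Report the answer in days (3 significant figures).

8.52 d

t = ln(C₀/C)/k = ln(5.90/2.74)/0.090 = 0.767/0.090 = 8.522 d.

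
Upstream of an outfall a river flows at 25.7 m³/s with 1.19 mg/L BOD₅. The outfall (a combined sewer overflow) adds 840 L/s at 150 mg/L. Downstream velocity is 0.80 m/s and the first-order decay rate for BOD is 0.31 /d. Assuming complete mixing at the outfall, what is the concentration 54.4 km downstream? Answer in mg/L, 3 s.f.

840 L/s = 0.84 m³/s.
After complete mixing, C₀ = (0.84·150 + 25.7·1.19) / 26.54 = 5.9 mg/L.
Travel time t = 5.44e+04 m / 0.80 m/s = 6.8e+04 s = 0.787 d.
C = 5.9·exp(−0.31·0.787) = 5.9·0.7835 = 4.623 mg/L.

4.62 mg/L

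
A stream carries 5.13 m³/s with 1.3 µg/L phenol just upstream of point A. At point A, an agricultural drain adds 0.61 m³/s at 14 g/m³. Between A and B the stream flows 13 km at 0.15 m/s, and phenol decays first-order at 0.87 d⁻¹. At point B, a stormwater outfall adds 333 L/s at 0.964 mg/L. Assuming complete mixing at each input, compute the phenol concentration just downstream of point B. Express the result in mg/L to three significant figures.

0.641 mg/L

1.3 µg/L = 0.0013 mg/L.
After input A: C = (5.13·0.0013 + 0.61·14) / 5.74 = 1.489 mg/L.
Over the 13 km reach to input B (t = 8.667e+04 s = 1.003 d), decay gives C = 1.489·exp(−0.87·1.003) = 0.6221 mg/L.
333 L/s = 0.333 m³/s.
After input B: C = (5.74·0.6221 + 0.333·0.964) / 6.073 = 0.6409 mg/L.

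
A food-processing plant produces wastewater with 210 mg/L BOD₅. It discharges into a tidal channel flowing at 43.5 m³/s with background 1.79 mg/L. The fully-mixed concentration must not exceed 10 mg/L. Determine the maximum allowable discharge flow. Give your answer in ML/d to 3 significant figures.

Mass balance at complete mixing: C_std·(Q_w + Q_r) = Q_w·C_e + Q_r·C_b.
Rearranging, Q_w = Q_r·(C_std − C_b)/(C_e − C_std) = 43.5·(10 − 1.79) / (210 − 10) = 1.786 m³/s.
= 154.3 ML/d.

154 ML/d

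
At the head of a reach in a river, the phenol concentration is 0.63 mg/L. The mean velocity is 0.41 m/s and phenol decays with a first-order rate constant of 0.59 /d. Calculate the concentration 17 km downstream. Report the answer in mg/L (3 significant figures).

Travel time t = 17 km / 0.41 m/s = 1.7e+04/0.41 = 4.146e+04 s = 0.4799 d.
First-order decay: C = 0.63·exp(−0.59·0.4799) = 0.63·0.7534 = 0.4747 mg/L.

0.475 mg/L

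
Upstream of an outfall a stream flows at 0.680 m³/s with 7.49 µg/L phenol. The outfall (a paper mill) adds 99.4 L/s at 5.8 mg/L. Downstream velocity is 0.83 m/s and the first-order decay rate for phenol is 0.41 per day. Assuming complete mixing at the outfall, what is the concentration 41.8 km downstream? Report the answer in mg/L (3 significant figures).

0.588 mg/L

99.4 L/s = 0.0994 m³/s.
7.49 µg/L = 0.00749 mg/L.
After complete mixing, C₀ = (0.0994·5.8 + 0.68·0.00749) / 0.7794 = 0.7462 mg/L.
Travel time t = 4.18e+04 m / 0.83 m/s = 5.036e+04 s = 0.5829 d.
C = 0.7462·exp(−0.41·0.5829) = 0.7462·0.7874 = 0.5876 mg/L.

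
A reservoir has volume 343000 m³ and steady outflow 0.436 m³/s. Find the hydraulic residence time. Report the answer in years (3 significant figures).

Q = 0.436 m³/s × 3.156e+07 s/yr = 1.376e+07 m³/yr.
Hydraulic residence time τ = V/Q = 343000/1.376e+07 = 0.02493 yr.

0.0249 yr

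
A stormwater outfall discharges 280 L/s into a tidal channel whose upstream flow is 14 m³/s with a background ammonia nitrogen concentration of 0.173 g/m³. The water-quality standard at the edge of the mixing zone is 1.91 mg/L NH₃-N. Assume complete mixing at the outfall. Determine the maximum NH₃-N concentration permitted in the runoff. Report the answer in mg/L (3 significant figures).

88.8 mg/L

280 L/s = 0.28 m³/s.
Mass balance: 1.91·14.28 = 0.28·Cₑ + 14·0.173.
Cₑ = (27.27 − 2.422) / 0.28 = 88.76 mg/L.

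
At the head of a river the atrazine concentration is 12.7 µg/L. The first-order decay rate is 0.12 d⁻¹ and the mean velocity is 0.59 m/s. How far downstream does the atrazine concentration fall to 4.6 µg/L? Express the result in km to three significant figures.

From C = C₀·e^(−kt), t = ln(C₀/C)/k = ln(12.7/4.6)/0.12 = 1.016/0.12 = 8.463 d.
Distance = v·t = 0.59 m/s × 7.312e+05 s = 4.314e+05 m = 431.4 km.

431 km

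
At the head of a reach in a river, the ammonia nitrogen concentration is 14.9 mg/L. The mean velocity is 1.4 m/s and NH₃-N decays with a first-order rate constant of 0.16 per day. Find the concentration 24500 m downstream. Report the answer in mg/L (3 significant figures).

Travel time t = 24500 m / 1.4 m/s = 2.45e+04/1.4 = 1.75e+04 s = 0.2025 d.
First-order decay: C = 14.9·exp(−0.16·0.2025) = 14.9·0.9681 = 14.42 mg/L.

14.4 mg/L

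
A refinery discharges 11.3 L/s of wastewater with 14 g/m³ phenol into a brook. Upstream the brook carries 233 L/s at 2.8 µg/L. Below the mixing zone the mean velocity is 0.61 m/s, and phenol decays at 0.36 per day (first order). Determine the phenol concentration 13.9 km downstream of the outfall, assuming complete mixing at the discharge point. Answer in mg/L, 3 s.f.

0.591 mg/L

11.3 L/s = 0.0113 m³/s.
233 L/s = 0.233 m³/s.
2.8 µg/L = 0.0028 mg/L.
After complete mixing, C₀ = (0.0113·14 + 0.233·0.0028) / 0.2443 = 0.6502 mg/L.
Travel time t = 1.39e+04 m / 0.61 m/s = 2.279e+04 s = 0.2637 d.
C = 0.6502·exp(−0.36·0.2637) = 0.6502·0.9094 = 0.5913 mg/L.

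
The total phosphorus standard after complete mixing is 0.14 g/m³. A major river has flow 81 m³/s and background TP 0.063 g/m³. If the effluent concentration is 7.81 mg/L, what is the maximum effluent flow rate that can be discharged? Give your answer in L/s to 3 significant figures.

813 L/s

Mass balance at complete mixing: C_std·(Q_w + Q_r) = Q_w·C_e + Q_r·C_b.
Rearranging, Q_w = Q_r·(C_std − C_b)/(C_e − C_std) = 81·(0.14 − 0.063) / (7.81 − 0.14) = 0.8132 m³/s.
= 813.2 L/s.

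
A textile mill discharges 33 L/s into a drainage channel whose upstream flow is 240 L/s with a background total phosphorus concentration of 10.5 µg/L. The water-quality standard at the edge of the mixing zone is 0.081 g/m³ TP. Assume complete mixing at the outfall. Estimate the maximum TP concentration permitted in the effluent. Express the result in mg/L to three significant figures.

33 L/s = 0.033 m³/s.
240 L/s = 0.24 m³/s.
10.5 µg/L = 0.0105 mg/L.
Mass balance: 0.081·0.273 = 0.033·Cₑ + 0.24·0.0105.
Cₑ = (0.02211 − 0.00252) / 0.033 = 0.5937 mg/L.

0.594 mg/L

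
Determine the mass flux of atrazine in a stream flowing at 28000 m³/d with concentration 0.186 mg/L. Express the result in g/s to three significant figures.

0.0603 g/s

28000 m³/d = 0.3241 m³/s.
Mass flux = Q·C = 0.3241 m³/s × 0.186 g/m³ = 0.06028 g/s.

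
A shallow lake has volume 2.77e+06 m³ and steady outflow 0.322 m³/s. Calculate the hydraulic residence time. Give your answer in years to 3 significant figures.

Q = 0.322 m³/s × 3.156e+07 s/yr = 1.016e+07 m³/yr.
Hydraulic residence time τ = V/Q = 2.77e+06/1.016e+07 = 0.2726 yr.

0.273 yr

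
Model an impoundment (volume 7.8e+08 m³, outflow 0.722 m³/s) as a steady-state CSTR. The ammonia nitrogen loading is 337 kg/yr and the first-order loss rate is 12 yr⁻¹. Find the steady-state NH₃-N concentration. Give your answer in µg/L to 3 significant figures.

0.0359 µg/L

Outflow Q = 0.722 m³/s × 3.156e+07 s/yr = 2.278e+07 m³/yr.
Steady-state CSTR mass balance: W = Q·C + k·V·C, so C = W/(Q + kV).
Q + kV = 2.278e+07 + 12·7.8e+08 = 9.383e+09 m³/yr.
C = 337/9.383e+09 = 3.592e-08 kg/m³ = 3.592e-05 mg/L = 0.03592 µg/L.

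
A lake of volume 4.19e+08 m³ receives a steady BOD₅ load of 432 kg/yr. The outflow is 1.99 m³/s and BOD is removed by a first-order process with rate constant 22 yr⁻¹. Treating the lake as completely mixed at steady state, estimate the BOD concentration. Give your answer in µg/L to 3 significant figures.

0.0465 µg/L

Outflow Q = 1.99 m³/s × 3.156e+07 s/yr = 6.28e+07 m³/yr.
Steady-state CSTR mass balance: W = Q·C + k·V·C, so C = W/(Q + kV).
Q + kV = 6.28e+07 + 22·4.19e+08 = 9.281e+09 m³/yr.
C = 432/9.281e+09 = 4.655e-08 kg/m³ = 4.655e-05 mg/L = 0.04655 µg/L.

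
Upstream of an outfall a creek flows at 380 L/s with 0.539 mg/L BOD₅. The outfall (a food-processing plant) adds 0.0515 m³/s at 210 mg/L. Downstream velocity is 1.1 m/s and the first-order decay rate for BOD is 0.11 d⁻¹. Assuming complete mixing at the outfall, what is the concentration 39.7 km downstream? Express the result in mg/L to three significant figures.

380 L/s = 0.38 m³/s.
After complete mixing, C₀ = (0.0515·210 + 0.38·0.539) / 0.4315 = 25.54 mg/L.
Travel time t = 3.97e+04 m / 1.1 m/s = 3.609e+04 s = 0.4177 d.
C = 25.54·exp(−0.11·0.4177) = 25.54·0.9551 = 24.39 mg/L.

24.4 mg/L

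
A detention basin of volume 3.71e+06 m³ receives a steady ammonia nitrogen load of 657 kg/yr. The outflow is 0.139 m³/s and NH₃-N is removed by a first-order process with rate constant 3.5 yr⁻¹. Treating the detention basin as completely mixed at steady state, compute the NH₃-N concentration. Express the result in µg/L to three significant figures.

Outflow Q = 0.139 m³/s × 3.156e+07 s/yr = 4.387e+06 m³/yr.
Steady-state CSTR mass balance: W = Q·C + k·V·C, so C = W/(Q + kV).
Q + kV = 4.387e+06 + 3.5·3.71e+06 = 1.737e+07 m³/yr.
C = 657/1.737e+07 = 3.782e-05 kg/m³ = 0.03782 mg/L = 37.82 µg/L.

37.8 µg/L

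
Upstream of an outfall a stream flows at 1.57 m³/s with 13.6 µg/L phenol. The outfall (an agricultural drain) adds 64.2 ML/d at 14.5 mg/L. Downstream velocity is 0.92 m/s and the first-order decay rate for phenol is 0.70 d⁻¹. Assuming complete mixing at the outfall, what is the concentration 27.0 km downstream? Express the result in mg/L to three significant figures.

3.68 mg/L

64.2 ML/d = 0.7431 m³/s.
13.6 µg/L = 0.0136 mg/L.
After complete mixing, C₀ = (0.7431·14.5 + 1.57·0.0136) / 2.313 = 4.667 mg/L.
Travel time t = 2.7e+04 m / 0.92 m/s = 2.935e+04 s = 0.3397 d.
C = 4.667·exp(−0.70·0.3397) = 4.667·0.7884 = 3.68 mg/L.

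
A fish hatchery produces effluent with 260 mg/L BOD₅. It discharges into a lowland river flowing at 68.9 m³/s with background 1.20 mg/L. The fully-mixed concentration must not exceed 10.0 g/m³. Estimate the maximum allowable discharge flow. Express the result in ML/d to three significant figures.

Mass balance at complete mixing: C_std·(Q_w + Q_r) = Q_w·C_e + Q_r·C_b.
Rearranging, Q_w = Q_r·(C_std − C_b)/(C_e − C_std) = 68.9·(10 − 1.2) / (260 − 10) = 2.425 m³/s.
= 209.5 ML/d.

210 ML/d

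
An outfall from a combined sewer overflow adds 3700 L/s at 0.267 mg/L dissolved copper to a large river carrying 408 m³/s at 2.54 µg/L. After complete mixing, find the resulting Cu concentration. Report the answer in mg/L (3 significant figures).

3700 L/s = 3.7 m³/s.
2.54 µg/L = 0.00254 mg/L.
By mass balance at complete mixing, C = (3.7·0.267 + 408·0.00254) / (3.7 + 408) = 2.024/411.7 = 0.004917 mg/L.

0.00492 mg/L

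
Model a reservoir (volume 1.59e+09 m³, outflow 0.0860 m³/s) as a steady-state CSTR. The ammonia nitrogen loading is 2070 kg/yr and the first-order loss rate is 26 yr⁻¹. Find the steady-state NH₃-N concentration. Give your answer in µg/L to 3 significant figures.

0.0501 µg/L

Outflow Q = 0.0860 m³/s × 3.156e+07 s/yr = 2.714e+06 m³/yr.
Steady-state CSTR mass balance: W = Q·C + k·V·C, so C = W/(Q + kV).
Q + kV = 2.714e+06 + 26·1.59e+09 = 4.134e+10 m³/yr.
C = 2070/4.134e+10 = 5.007e-08 kg/m³ = 5.007e-05 mg/L = 0.05007 µg/L.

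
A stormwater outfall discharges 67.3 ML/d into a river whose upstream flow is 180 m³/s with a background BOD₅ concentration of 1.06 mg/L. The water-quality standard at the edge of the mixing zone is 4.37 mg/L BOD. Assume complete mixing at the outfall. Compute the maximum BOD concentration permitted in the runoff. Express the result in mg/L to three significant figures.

769 mg/L

67.3 ML/d = 0.7789 m³/s.
Mass balance: 4.37·180.8 = 0.7789·Cₑ + 180·1.06.
Cₑ = (790 − 190.8) / 0.7789 = 769.3 mg/L.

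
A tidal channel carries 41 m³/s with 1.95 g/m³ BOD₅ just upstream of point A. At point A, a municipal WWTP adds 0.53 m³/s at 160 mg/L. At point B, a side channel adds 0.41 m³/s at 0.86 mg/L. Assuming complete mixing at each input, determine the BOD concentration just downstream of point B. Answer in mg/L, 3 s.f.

3.94 mg/L

After input A: C = (41·1.95 + 0.53·160) / 41.53 = 3.967 mg/L.
After input B: C = (41.53·3.967 + 0.41·0.86) / 41.94 = 3.937 mg/L.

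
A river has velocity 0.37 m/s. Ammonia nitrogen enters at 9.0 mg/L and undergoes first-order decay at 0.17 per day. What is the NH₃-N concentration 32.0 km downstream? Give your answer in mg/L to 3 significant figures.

Travel time t = 32.0 km / 0.37 m/s = 3.2e+04/0.37 = 8.649e+04 s = 1.001 d.
First-order decay: C = 9.0·exp(−0.17·1.001) = 9.0·0.8435 = 7.592 mg/L.

7.59 mg/L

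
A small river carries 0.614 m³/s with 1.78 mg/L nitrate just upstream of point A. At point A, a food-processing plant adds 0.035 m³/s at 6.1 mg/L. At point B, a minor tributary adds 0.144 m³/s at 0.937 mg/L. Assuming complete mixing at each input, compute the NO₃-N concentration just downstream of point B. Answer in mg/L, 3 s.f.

1.82 mg/L

After input A: C = (0.614·1.78 + 0.035·6.1) / 0.649 = 2.013 mg/L.
After input B: C = (0.649·2.013 + 0.144·0.937) / 0.793 = 1.818 mg/L.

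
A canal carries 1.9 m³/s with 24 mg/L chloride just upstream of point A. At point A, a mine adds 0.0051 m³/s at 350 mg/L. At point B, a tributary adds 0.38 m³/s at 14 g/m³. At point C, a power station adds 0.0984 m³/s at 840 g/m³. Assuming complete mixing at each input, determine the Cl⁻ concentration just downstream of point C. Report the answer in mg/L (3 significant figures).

56.8 mg/L

After input A: C = (1.9·24 + 0.0051·350) / 1.905 = 24.87 mg/L.
After input B: C = (1.905·24.87 + 0.38·14) / 2.285 = 23.06 mg/L.
After input C: C = (2.285·23.06 + 0.0984·840) / 2.383 = 56.79 mg/L.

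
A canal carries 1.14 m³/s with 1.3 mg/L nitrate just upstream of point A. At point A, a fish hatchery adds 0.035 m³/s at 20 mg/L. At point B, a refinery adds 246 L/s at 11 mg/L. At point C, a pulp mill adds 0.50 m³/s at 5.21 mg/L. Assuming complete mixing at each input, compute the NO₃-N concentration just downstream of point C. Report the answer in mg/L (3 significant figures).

After input A: C = (1.14·1.3 + 0.035·20) / 1.175 = 1.857 mg/L.
246 L/s = 0.246 m³/s.
After input B: C = (1.175·1.857 + 0.246·11) / 1.421 = 3.44 mg/L.
After input C: C = (1.421·3.44 + 0.5·5.21) / 1.921 = 3.901 mg/L.

3.90 mg/L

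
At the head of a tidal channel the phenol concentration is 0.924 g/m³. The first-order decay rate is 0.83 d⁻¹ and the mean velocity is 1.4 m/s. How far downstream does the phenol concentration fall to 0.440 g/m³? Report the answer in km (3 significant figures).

108 km

From C = C₀·e^(−kt), t = ln(C₀/C)/k = ln(0.924/0.440)/0.83 = 0.7419/0.83 = 0.8939 d.
Distance = v·t = 1.4 m/s × 7.723e+04 s = 1.081e+05 m = 108.1 km.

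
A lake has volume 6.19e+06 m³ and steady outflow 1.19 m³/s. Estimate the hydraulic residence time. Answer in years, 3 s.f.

0.165 yr

Q = 1.19 m³/s × 3.156e+07 s/yr = 3.755e+07 m³/yr.
Hydraulic residence time τ = V/Q = 6.19e+06/3.755e+07 = 0.1648 yr.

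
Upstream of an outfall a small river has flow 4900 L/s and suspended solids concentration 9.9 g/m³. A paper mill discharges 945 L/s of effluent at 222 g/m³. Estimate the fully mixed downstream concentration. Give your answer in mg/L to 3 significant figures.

945 L/s = 0.945 m³/s.
4900 L/s = 4.9 m³/s.
By mass balance at complete mixing, C = (0.945·222 + 4.9·9.9) / (0.945 + 4.9) = 258.3/5.845 = 44.19 mg/L.

44.2 mg/L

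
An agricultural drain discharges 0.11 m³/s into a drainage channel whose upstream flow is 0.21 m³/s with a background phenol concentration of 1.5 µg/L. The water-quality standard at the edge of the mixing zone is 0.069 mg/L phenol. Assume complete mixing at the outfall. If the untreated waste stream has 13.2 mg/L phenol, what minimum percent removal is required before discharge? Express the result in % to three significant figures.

98.5 %

1.5 µg/L = 0.0015 mg/L.
Mass balance: 0.069·0.32 = 0.11·Cₑ + 0.21·0.0015.
Cₑ = (0.02208 − 0.000315) / 0.11 = 0.1979 mg/L.
Required removal = 1 − 0.1979/13.2 = 98.5 %.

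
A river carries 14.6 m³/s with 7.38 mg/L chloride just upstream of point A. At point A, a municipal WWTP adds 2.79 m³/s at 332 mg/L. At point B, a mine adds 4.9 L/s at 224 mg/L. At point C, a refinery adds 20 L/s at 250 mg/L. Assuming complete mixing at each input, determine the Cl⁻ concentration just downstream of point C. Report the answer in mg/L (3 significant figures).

After input A: C = (14.6·7.38 + 2.79·332) / 17.39 = 59.46 mg/L.
4.9 L/s = 0.0049 m³/s.
After input B: C = (17.39·59.46 + 0.0049·224) / 17.39 = 59.51 mg/L.
20 L/s = 0.02 m³/s.
After input C: C = (17.39·59.51 + 0.02·250) / 17.41 = 59.73 mg/L.

59.7 mg/L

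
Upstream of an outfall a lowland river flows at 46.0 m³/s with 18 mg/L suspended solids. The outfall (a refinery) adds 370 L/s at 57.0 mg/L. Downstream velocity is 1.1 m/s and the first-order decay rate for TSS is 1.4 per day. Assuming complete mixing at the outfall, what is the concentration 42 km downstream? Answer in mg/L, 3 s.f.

370 L/s = 0.37 m³/s.
After complete mixing, C₀ = (0.37·57 + 46·18) / 46.37 = 18.31 mg/L.
Travel time t = 4.2e+04 m / 1.1 m/s = 3.818e+04 s = 0.4419 d.
C = 18.31·exp(−1.4·0.4419) = 18.31·0.5387 = 9.863 mg/L.

9.86 mg/L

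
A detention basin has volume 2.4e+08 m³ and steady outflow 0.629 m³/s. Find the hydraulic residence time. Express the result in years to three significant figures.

Q = 0.629 m³/s × 3.156e+07 s/yr = 1.985e+07 m³/yr.
Hydraulic residence time τ = V/Q = 2.4e+08/1.985e+07 = 12.09 yr.

12.1 yr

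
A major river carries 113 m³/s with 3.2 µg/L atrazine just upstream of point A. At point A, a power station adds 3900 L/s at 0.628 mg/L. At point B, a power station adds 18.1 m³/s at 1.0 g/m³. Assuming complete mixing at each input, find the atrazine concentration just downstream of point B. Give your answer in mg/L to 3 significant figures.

0.155 mg/L

3.2 µg/L = 0.0032 mg/L.
3900 L/s = 3.9 m³/s.
After input A: C = (113·0.0032 + 3.9·0.628) / 116.9 = 0.02404 mg/L.
After input B: C = (116.9·0.02404 + 18.1·1) / 135 = 0.1549 mg/L.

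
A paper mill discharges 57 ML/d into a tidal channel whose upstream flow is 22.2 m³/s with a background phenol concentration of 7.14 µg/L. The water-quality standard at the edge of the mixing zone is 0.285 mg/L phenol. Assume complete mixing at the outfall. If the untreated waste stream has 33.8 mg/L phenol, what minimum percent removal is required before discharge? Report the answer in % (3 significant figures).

71.5 %

57 ML/d = 0.6597 m³/s.
7.14 µg/L = 0.00714 mg/L.
Mass balance: 0.285·22.86 = 0.6597·Cₑ + 22.2·0.00714.
Cₑ = (6.515 − 0.1585) / 0.6597 = 9.635 mg/L.
Required removal = 1 − 9.635/33.8 = 71.49 %.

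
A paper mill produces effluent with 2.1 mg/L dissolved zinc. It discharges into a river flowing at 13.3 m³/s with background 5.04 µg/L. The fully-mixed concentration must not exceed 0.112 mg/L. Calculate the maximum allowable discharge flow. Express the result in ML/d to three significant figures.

61.8 ML/d

5.04 µg/L = 0.00504 mg/L.
Mass balance at complete mixing: C_std·(Q_w + Q_r) = Q_w·C_e + Q_r·C_b.
Rearranging, Q_w = Q_r·(C_std − C_b)/(C_e − C_std) = 13.3·(0.112 − 0.00504) / (2.1 − 0.112) = 0.7156 m³/s.
= 61.83 ML/d.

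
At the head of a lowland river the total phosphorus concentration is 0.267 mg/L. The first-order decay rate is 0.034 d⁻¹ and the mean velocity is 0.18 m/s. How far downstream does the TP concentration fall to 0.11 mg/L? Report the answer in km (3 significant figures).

From C = C₀·e^(−kt), t = ln(C₀/C)/k = ln(0.267/0.11)/0.034 = 0.8868/0.034 = 26.08 d.
Distance = v·t = 0.18 m/s × 2.253e+06 s = 4.056e+05 m = 405.6 km.

406 km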